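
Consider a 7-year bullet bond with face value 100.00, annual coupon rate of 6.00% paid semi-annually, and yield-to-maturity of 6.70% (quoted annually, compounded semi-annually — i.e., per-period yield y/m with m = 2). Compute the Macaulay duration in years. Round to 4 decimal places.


Coupon per period c = face * coupon_rate / m = 3.000000
Periods per year m = 2; per-period yield y/m = 0.033500
Number of cashflows N = 14
Cashflows (t years, CF_t, discount factor 1/(1+y/m)^(m*t), PV):
  t = 0.5000: CF_t = 3.000000, DF = 0.967586, PV = 2.902758
  t = 1.0000: CF_t = 3.000000, DF = 0.936222, PV = 2.808667
  t = 1.5000: CF_t = 3.000000, DF = 0.905876, PV = 2.717627
  t = 2.0000: CF_t = 3.000000, DF = 0.876512, PV = 2.629537
  t = 2.5000: CF_t = 3.000000, DF = 0.848101, PV = 2.544303
  t = 3.0000: CF_t = 3.000000, DF = 0.820611, PV = 2.461832
  t = 3.5000: CF_t = 3.000000, DF = 0.794011, PV = 2.382034
  t = 4.0000: CF_t = 3.000000, DF = 0.768274, PV = 2.304822
  t = 4.5000: CF_t = 3.000000, DF = 0.743371, PV = 2.230113
  t = 5.0000: CF_t = 3.000000, DF = 0.719275, PV = 2.157826
  t = 5.5000: CF_t = 3.000000, DF = 0.695961, PV = 2.087882
  t = 6.0000: CF_t = 3.000000, DF = 0.673402, PV = 2.020205
  t = 6.5000: CF_t = 3.000000, DF = 0.651574, PV = 1.954722
  t = 7.0000: CF_t = 103.000000, DF = 0.630454, PV = 64.936741
Price P = sum_t PV_t = 96.139070
Macaulay numerator sum_t t * PV_t:
  t * PV_t at t = 0.5000: 1.451379
  t * PV_t at t = 1.0000: 2.808667
  t * PV_t at t = 1.5000: 4.076440
  t * PV_t at t = 2.0000: 5.259075
  t * PV_t at t = 2.5000: 6.360758
  t * PV_t at t = 3.0000: 7.385495
  t * PV_t at t = 3.5000: 8.337118
  t * PV_t at t = 4.0000: 9.219288
  t * PV_t at t = 4.5000: 10.035510
  t * PV_t at t = 5.0000: 10.789131
  t * PV_t at t = 5.5000: 11.483351
  t * PV_t at t = 6.0000: 12.121231
  t * PV_t at t = 6.5000: 12.705693
  t * PV_t at t = 7.0000: 454.557190
Macaulay duration D = (sum_t t * PV_t) / P = 556.590325 / 96.139070 = 5.789429

Answer: Macaulay duration = 5.7894 years


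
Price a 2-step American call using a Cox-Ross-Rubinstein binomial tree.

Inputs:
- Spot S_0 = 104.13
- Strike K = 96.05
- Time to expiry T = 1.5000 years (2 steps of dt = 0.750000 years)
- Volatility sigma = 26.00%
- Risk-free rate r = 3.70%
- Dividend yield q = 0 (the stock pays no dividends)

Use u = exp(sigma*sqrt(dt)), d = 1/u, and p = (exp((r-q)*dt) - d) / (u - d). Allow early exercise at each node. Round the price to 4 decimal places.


dt = T/N = 0.750000
u = exp(sigma*sqrt(dt)) = 1.252531; d = 1/u = 0.798383
p = (exp((r-q)*dt) - d) / (u - d) = 0.505904
Discount per step: exp(-r*dt) = 0.972631
Stock lattice S(k, i) with i counting down-moves:
  k=0: S(0,0) = 104.1300
  k=1: S(1,0) = 130.4261; S(1,1) = 83.1356
  k=2: S(2,0) = 163.3628; S(2,1) = 104.1300; S(2,2) = 66.3741
Terminal payoffs V(N, i) = max(S_T - K, 0):
  V(2,0) = 67.312773; V(2,1) = 8.080000; V(2,2) = 0.000000
Backward induction: V(k, i) = exp(-r*dt) * [p * V(k+1, i) + (1-p) * V(k+1, i+1)]; then take max(V_cont, immediate exercise) for American.
  V(1,0) = exp(-r*dt) * [p*67.312773 + (1-p)*8.080000] = 37.004837; exercise = 34.376092; V(1,0) = max -> 37.004837
  V(1,1) = exp(-r*dt) * [p*8.080000 + (1-p)*0.000000] = 3.975831; exercise = 0.000000; V(1,1) = max -> 3.975831
  V(0,0) = exp(-r*dt) * [p*37.004837 + (1-p)*3.975831] = 20.119213; exercise = 8.080000; V(0,0) = max -> 20.119213

Answer: Price = V(0,0) = 20.1192


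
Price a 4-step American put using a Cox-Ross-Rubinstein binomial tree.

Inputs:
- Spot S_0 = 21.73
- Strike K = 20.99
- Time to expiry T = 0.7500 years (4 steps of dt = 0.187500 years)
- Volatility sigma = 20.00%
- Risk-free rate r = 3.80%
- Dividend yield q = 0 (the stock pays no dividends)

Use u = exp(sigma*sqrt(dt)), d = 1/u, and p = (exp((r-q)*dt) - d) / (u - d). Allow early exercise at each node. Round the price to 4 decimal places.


Answer: Price = V(0,0) = 0.9220

Derivation:
dt = T/N = 0.187500
u = exp(sigma*sqrt(dt)) = 1.090463; d = 1/u = 0.917042
p = (exp((r-q)*dt) - d) / (u - d) = 0.519594
Discount per step: exp(-r*dt) = 0.992900
Stock lattice S(k, i) with i counting down-moves:
  k=0: S(0,0) = 21.7300
  k=1: S(1,0) = 23.6958; S(1,1) = 19.9273
  k=2: S(2,0) = 25.8394; S(2,1) = 21.7300; S(2,2) = 18.2742
  k=3: S(3,0) = 28.1769; S(3,1) = 23.6958; S(3,2) = 19.9273; S(3,3) = 16.7582
  k=4: S(4,0) = 30.7258; S(4,1) = 25.8394; S(4,2) = 21.7300; S(4,3) = 18.2742; S(4,4) = 15.3679
Terminal payoffs V(N, i) = max(K - S_T, 0):
  V(4,0) = 0.000000; V(4,1) = 0.000000; V(4,2) = 0.000000; V(4,3) = 2.715828; V(4,4) = 5.622058
Backward induction: V(k, i) = exp(-r*dt) * [p * V(k+1, i) + (1-p) * V(k+1, i+1)]; then take max(V_cont, immediate exercise) for American.
  V(3,0) = exp(-r*dt) * [p*0.000000 + (1-p)*0.000000] = 0.000000; exercise = 0.000000; V(3,0) = max -> 0.000000
  V(3,1) = exp(-r*dt) * [p*0.000000 + (1-p)*0.000000] = 0.000000; exercise = 0.000000; V(3,1) = max -> 0.000000
  V(3,2) = exp(-r*dt) * [p*0.000000 + (1-p)*2.715828] = 1.295436; exercise = 1.062688; V(3,2) = max -> 1.295436
  V(3,3) = exp(-r*dt) * [p*2.715828 + (1-p)*5.622058] = 4.082803; exercise = 4.231825; V(3,3) = max -> 4.231825
  V(2,0) = exp(-r*dt) * [p*0.000000 + (1-p)*0.000000] = 0.000000; exercise = 0.000000; V(2,0) = max -> 0.000000
  V(2,1) = exp(-r*dt) * [p*0.000000 + (1-p)*1.295436] = 0.617916; exercise = 0.000000; V(2,1) = max -> 0.617916
  V(2,2) = exp(-r*dt) * [p*1.295436 + (1-p)*4.231825] = 2.686881; exercise = 2.715828; V(2,2) = max -> 2.715828
  V(1,0) = exp(-r*dt) * [p*0.000000 + (1-p)*0.617916] = 0.294743; exercise = 0.000000; V(1,0) = max -> 0.294743
  V(1,1) = exp(-r*dt) * [p*0.617916 + (1-p)*2.715828] = 1.614222; exercise = 1.062688; V(1,1) = max -> 1.614222
  V(0,0) = exp(-r*dt) * [p*0.294743 + (1-p)*1.614222] = 0.922035; exercise = 0.000000; V(0,0) = max -> 0.922035


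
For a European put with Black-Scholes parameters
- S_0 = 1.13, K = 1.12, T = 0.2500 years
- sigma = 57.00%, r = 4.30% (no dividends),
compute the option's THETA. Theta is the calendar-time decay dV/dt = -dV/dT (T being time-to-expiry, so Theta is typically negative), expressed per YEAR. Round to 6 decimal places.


d1 = 0.2114085874; d2 = -0.0735914126
phi(d1) = 0.3901260728; exp(-qT) = 1.0000000000; exp(-rT) = 0.9893075748
Theta = -S*exp(-qT)*phi(d1)*sigma/(2*sqrt(T)) + r*K*exp(-rT)*N(-d2) - q*S*exp(-qT)*N(-d1)
N(-d1) = 0.4162842282; N(-d2) = 0.5293322478; sqrt(T) = 0.5000000000
Term 1 = -1.1300 * 1.0000000000 * 0.3901260728 * 0.5700 / (2 * 0.5000000000) = -0.2512802035
Term 2 = 0.0430 * 1.1200 * 0.9893075748 * 0.5293322478 = 0.0252200629
Term 3 = 0 (no dividend yield, q = 0)
Theta = -0.2512802035 + (0.0252200629) + (0.0000000000) = -0.226060

Answer: Theta = -0.226060


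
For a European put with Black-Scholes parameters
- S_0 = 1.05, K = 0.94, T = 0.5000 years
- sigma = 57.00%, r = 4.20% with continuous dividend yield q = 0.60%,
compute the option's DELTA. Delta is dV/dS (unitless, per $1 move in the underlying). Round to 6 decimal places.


d1 = 0.5207545399; d2 = 0.1177036746
phi(d1) = 0.3483557056; exp(-qT) = 0.9970044955; exp(-rT) = 0.9792189646
N(-d1) = 0.3012688877
Delta = -exp(-qT) * N(-d1) = -0.9970044955 * 0.3012688877 = -0.300366

Answer: Delta = -0.300366


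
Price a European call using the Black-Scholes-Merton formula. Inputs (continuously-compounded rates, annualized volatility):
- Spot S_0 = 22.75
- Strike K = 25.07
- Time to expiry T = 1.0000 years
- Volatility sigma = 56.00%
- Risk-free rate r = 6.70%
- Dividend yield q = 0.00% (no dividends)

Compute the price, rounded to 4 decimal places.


d1 = (ln(S/K) + (r - q + 0.5*sigma^2) * T) / (sigma * sqrt(T)) = 0.22623792
d2 = d1 - sigma * sqrt(T) = -0.33376208
exp(-rT) = 0.93519520; exp(-qT) = 1.00000000
C = S_0 * exp(-qT) * N(d1) - K * exp(-rT) * N(d2)
N(d1) = 0.58949181; N(d2) = 0.36927955
C = 22.7500 * 1.00000000 * 0.58949181 - 25.0700 * 0.93519520 * 0.36927955 = 4.7531

Answer: Price = 4.7531


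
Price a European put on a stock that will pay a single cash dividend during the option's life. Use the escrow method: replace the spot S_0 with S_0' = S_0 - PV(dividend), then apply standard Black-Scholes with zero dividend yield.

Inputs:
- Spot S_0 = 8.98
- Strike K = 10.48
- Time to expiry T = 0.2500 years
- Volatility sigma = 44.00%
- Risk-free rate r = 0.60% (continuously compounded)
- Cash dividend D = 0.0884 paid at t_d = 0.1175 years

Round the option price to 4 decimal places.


Answer: Price = 1.8547

Derivation:
PV(D) = D * exp(-r * t_d) = 0.0884 * 0.99929525 = 0.08833770
S_0' = S_0 - PV(D) = 8.9800 - 0.08833770 = 8.89166230
d1 = (ln(S_0'/K) + (r + sigma^2/2)*T) / (sigma*sqrt(T)) = -0.63024846
d2 = d1 - sigma*sqrt(T) = -0.85024846
exp(-rT) = 0.99850112
N(-d1) = 0.73573398; N(-d2) = 0.80240652
P = K * exp(-rT) * N(-d2) - S_0' * N(-d1) = 10.4800 * 0.99850112 * 0.80240652 - 8.89166230 * 0.73573398 = 1.8547


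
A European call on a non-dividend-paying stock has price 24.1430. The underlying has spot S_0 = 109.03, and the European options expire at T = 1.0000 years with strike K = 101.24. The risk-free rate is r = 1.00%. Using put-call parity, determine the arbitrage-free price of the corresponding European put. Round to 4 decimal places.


Put-call parity: C - P = S_0 * exp(-qT) - K * exp(-rT).
S_0 * exp(-qT) = 109.0300 * 1.00000000 = 109.03000000
K * exp(-rT) = 101.2400 * 0.99004983 = 100.23264517
P = C - S*exp(-qT) + K*exp(-rT)
P = 24.1430 - 109.03000000 + 100.23264517 = 15.3456

Answer: Put price = 15.3456


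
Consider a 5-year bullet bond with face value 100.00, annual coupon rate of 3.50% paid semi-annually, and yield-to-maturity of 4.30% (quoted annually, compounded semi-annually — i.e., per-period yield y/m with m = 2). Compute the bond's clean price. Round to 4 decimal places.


Coupon per period c = face * coupon_rate / m = 1.750000
Periods per year m = 2; per-period yield y/m = 0.021500
Number of cashflows N = 10
Cashflows (t years, CF_t, discount factor 1/(1+y/m)^(m*t), PV):
  t = 0.5000: CF_t = 1.750000, DF = 0.978953, PV = 1.713167
  t = 1.0000: CF_t = 1.750000, DF = 0.958348, PV = 1.677109
  t = 1.5000: CF_t = 1.750000, DF = 0.938177, PV = 1.641810
  t = 2.0000: CF_t = 1.750000, DF = 0.918431, PV = 1.607254
  t = 2.5000: CF_t = 1.750000, DF = 0.899100, PV = 1.573426
  t = 3.0000: CF_t = 1.750000, DF = 0.880177, PV = 1.540309
  t = 3.5000: CF_t = 1.750000, DF = 0.861651, PV = 1.507889
  t = 4.0000: CF_t = 1.750000, DF = 0.843515, PV = 1.476152
  t = 4.5000: CF_t = 1.750000, DF = 0.825762, PV = 1.445083
  t = 5.0000: CF_t = 101.750000, DF = 0.808381, PV = 82.252803
Price P = sum_t PV_t = 96.435002

Answer: Price = 96.4350


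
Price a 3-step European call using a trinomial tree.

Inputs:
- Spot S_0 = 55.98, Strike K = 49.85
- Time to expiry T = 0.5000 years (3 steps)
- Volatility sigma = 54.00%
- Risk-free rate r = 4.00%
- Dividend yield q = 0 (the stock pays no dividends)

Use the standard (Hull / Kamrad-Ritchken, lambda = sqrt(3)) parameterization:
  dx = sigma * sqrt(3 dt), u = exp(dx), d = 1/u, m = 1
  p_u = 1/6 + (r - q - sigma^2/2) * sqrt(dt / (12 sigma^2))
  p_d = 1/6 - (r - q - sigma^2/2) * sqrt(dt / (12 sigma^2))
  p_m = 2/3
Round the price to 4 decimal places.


dt = T/N = 0.166667; dx = sigma*sqrt(3*dt) = 0.381838
u = exp(dx) = 1.464974; d = 1/u = 0.682606
p_u = 0.143577, p_m = 0.666667, p_d = 0.189757
Discount per step: exp(-r*dt) = 0.993356
Stock lattice S(k, j) with j the centered position index:
  k=0: S(0,+0) = 55.9800
  k=1: S(1,-1) = 38.2123; S(1,+0) = 55.9800; S(1,+1) = 82.0093
  k=2: S(2,-2) = 26.0839; S(2,-1) = 38.2123; S(2,+0) = 55.9800; S(2,+1) = 82.0093; S(2,+2) = 120.1415
  k=3: S(3,-3) = 17.8050; S(3,-2) = 26.0839; S(3,-1) = 38.2123; S(3,+0) = 55.9800; S(3,+1) = 82.0093; S(3,+2) = 120.1415; S(3,+3) = 176.0041
Terminal payoffs V(N, j) = max(S_T - K, 0):
  V(3,-3) = 0.000000; V(3,-2) = 0.000000; V(3,-1) = 0.000000; V(3,+0) = 6.130000; V(3,+1) = 32.159258; V(3,+2) = 70.291451; V(3,+3) = 126.154132
Backward induction: V(k, j) = exp(-r*dt) * [p_u * V(k+1, j+1) + p_m * V(k+1, j) + p_d * V(k+1, j-1)]
  V(2,-2) = exp(-r*dt) * [p_u*0.000000 + p_m*0.000000 + p_d*0.000000] = 0.000000
  V(2,-1) = exp(-r*dt) * [p_u*6.130000 + p_m*0.000000 + p_d*0.000000] = 0.874276
  V(2,+0) = exp(-r*dt) * [p_u*32.159258 + p_m*6.130000 + p_d*0.000000] = 8.646149
  V(2,+1) = exp(-r*dt) * [p_u*70.291451 + p_m*32.159258 + p_d*6.130000] = 32.477679
  V(2,+2) = exp(-r*dt) * [p_u*126.154132 + p_m*70.291451 + p_d*32.159258] = 70.603917
  V(1,-1) = exp(-r*dt) * [p_u*8.646149 + p_m*0.874276 + p_d*0.000000] = 1.812114
  V(1,+0) = exp(-r*dt) * [p_u*32.477679 + p_m*8.646149 + p_d*0.874276] = 10.522648
  V(1,+1) = exp(-r*dt) * [p_u*70.603917 + p_m*32.477679 + p_d*8.646149] = 33.207398
  V(0,+0) = exp(-r*dt) * [p_u*33.207398 + p_m*10.522648 + p_d*1.812114] = 12.046188

Answer: Price = V(0,0) = 12.0462


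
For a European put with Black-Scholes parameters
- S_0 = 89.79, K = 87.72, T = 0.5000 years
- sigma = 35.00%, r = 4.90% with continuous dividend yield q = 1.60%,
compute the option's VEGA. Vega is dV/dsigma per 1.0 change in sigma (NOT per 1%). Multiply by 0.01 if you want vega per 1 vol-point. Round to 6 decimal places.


d1 = 0.2846556817; d2 = 0.0371683082
phi(d1) = 0.3831024003; exp(-qT) = 0.9920319148; exp(-rT) = 0.9757976889
Vega = S * exp(-qT) * phi(d1) * sqrt(T) = 89.7900 * 0.9920319148 * 0.3831024003 * 0.7071067812 = 24.129787

Answer: Vega = 24.129787


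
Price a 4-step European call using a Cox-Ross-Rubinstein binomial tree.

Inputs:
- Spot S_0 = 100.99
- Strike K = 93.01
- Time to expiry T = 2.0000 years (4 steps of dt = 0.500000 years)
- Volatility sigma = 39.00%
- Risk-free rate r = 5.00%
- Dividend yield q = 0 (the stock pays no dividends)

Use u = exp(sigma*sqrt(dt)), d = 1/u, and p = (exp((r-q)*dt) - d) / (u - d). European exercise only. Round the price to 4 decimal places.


dt = T/N = 0.500000
u = exp(sigma*sqrt(dt)) = 1.317547; d = 1/u = 0.758986
p = (exp((r-q)*dt) - d) / (u - d) = 0.476813
Discount per step: exp(-r*dt) = 0.975310
Stock lattice S(k, i) with i counting down-moves:
  k=0: S(0,0) = 100.9900
  k=1: S(1,0) = 133.0591; S(1,1) = 76.6500
  k=2: S(2,0) = 175.3116; S(2,1) = 100.9900; S(2,2) = 58.1763
  k=3: S(3,0) = 230.9812; S(3,1) = 133.0591; S(3,2) = 76.6500; S(3,3) = 44.1550
  k=4: S(4,0) = 304.3286; S(4,1) = 175.3116; S(4,2) = 100.9900; S(4,3) = 58.1763; S(4,4) = 33.5131
Terminal payoffs V(N, i) = max(S_T - K, 0):
  V(4,0) = 211.318613; V(4,1) = 82.301570; V(4,2) = 7.980000; V(4,3) = 0.000000; V(4,4) = 0.000000
Backward induction: V(k, i) = exp(-r*dt) * [p * V(k+1, i) + (1-p) * V(k+1, i+1)].
  V(3,0) = exp(-r*dt) * [p*211.318613 + (1-p)*82.301570] = 140.267651
  V(3,1) = exp(-r*dt) * [p*82.301570 + (1-p)*7.980000] = 42.345493
  V(3,2) = exp(-r*dt) * [p*7.980000 + (1-p)*0.000000] = 3.711021
  V(3,3) = exp(-r*dt) * [p*0.000000 + (1-p)*0.000000] = 0.000000
  V(2,0) = exp(-r*dt) * [p*140.267651 + (1-p)*42.345493] = 86.837721
  V(2,1) = exp(-r*dt) * [p*42.345493 + (1-p)*3.711021] = 21.585979
  V(2,2) = exp(-r*dt) * [p*3.711021 + (1-p)*0.000000] = 1.725774
  V(1,0) = exp(-r*dt) * [p*86.837721 + (1-p)*21.585979] = 51.397704
  V(1,1) = exp(-r*dt) * [p*21.585979 + (1-p)*1.725774] = 10.918959
  V(0,0) = exp(-r*dt) * [p*51.397704 + (1-p)*10.918959] = 29.473613

Answer: Price = V(0,0) = 29.4736


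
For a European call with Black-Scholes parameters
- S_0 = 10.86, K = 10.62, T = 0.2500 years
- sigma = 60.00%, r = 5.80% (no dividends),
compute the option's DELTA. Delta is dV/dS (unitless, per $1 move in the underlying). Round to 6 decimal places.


Answer: Delta = 0.607506

Derivation:
d1 = 0.2728243290; d2 = -0.0271756710
phi(d1) = 0.3843679083; exp(-qT) = 1.0000000000; exp(-rT) = 0.9856046187
N(d1) = 0.6075058715
Delta = exp(-qT) * N(d1) = 1.0000000000 * 0.6075058715 = 0.607506


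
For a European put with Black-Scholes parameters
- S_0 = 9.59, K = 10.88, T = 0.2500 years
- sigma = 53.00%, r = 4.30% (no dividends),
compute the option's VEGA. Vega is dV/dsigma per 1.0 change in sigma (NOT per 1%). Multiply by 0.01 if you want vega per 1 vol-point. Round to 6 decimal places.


Answer: Vega = 1.827001

Derivation:
d1 = -0.3031805756; d2 = -0.5681805756
phi(d1) = 0.3810221520; exp(-qT) = 1.0000000000; exp(-rT) = 0.9893075748
Vega = S * exp(-qT) * phi(d1) * sqrt(T) = 9.5900 * 1.0000000000 * 0.3810221520 * 0.5000000000 = 1.827001


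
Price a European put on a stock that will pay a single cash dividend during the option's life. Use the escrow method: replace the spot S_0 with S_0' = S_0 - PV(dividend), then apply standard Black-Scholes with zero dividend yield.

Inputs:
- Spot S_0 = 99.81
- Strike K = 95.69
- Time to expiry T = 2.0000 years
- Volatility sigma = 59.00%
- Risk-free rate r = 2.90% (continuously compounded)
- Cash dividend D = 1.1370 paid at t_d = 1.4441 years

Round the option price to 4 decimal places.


Answer: Price = 26.5236

Derivation:
PV(D) = D * exp(-r * t_d) = 1.1370 * 0.95898591 = 1.09036698
S_0' = S_0 - PV(D) = 99.8100 - 1.09036698 = 98.71963302
d1 = (ln(S_0'/K) + (r + sigma^2/2)*T) / (sigma*sqrt(T)) = 0.52406206
d2 = d1 - sigma*sqrt(T) = -0.31032395
exp(-rT) = 0.94364995
N(-d1) = 0.30011769; N(-d2) = 0.62184269
P = K * exp(-rT) * N(-d2) - S_0' * N(-d1) = 95.6900 * 0.94364995 * 0.62184269 - 98.71963302 * 0.30011769 = 26.5236


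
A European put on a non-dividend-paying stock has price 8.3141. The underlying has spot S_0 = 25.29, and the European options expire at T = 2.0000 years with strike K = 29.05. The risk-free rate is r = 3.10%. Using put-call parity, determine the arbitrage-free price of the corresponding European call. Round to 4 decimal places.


Answer: Call price = 6.3005

Derivation:
Put-call parity: C - P = S_0 * exp(-qT) - K * exp(-rT).
S_0 * exp(-qT) = 25.2900 * 1.00000000 = 25.29000000
K * exp(-rT) = 29.0500 * 0.93988289 = 27.30359786
C = P + S*exp(-qT) - K*exp(-rT)
C = 8.3141 + 25.29000000 - 27.30359786 = 6.3005


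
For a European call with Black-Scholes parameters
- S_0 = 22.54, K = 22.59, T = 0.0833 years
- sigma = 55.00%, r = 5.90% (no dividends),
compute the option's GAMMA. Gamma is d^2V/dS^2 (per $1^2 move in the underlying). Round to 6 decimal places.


d1 = 0.0963717078; d2 = -0.0623678588
phi(d1) = 0.3970939858; exp(-qT) = 1.0000000000; exp(-rT) = 0.9950973574
Gamma = exp(-qT) * phi(d1) / (S * sigma * sqrt(T)) = 1.0000000000 * 0.3970939858 / (22.5400 * 0.5500 * 0.2886173938) = 0.110982

Answer: Gamma = 0.110982


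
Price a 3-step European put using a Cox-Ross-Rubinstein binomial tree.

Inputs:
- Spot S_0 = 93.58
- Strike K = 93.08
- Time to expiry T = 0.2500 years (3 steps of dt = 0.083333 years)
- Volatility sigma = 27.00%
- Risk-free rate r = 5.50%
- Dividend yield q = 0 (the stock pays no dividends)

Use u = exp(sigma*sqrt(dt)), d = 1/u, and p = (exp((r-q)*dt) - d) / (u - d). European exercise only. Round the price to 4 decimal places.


Answer: Price = V(0,0) = 4.5681

Derivation:
dt = T/N = 0.083333
u = exp(sigma*sqrt(dt)) = 1.081060; d = 1/u = 0.925018
p = (exp((r-q)*dt) - d) / (u - d) = 0.509964
Discount per step: exp(-r*dt) = 0.995427
Stock lattice S(k, i) with i counting down-moves:
  k=0: S(0,0) = 93.5800
  k=1: S(1,0) = 101.1656; S(1,1) = 86.5632
  k=2: S(2,0) = 109.3661; S(2,1) = 93.5800; S(2,2) = 80.0725
  k=3: S(3,0) = 118.2314; S(3,1) = 101.1656; S(3,2) = 86.5632; S(3,3) = 74.0685
Terminal payoffs V(N, i) = max(K - S_T, 0):
  V(3,0) = 0.000000; V(3,1) = 0.000000; V(3,2) = 6.516833; V(3,3) = 19.011538
Backward induction: V(k, i) = exp(-r*dt) * [p * V(k+1, i) + (1-p) * V(k+1, i+1)].
  V(2,0) = exp(-r*dt) * [p*0.000000 + (1-p)*0.000000] = 0.000000
  V(2,1) = exp(-r*dt) * [p*0.000000 + (1-p)*6.516833] = 3.178879
  V(2,2) = exp(-r*dt) * [p*6.516833 + (1-p)*19.011538] = 12.581888
  V(1,0) = exp(-r*dt) * [p*0.000000 + (1-p)*3.178879] = 1.550642
  V(1,1) = exp(-r*dt) * [p*3.178879 + (1-p)*12.581888] = 7.751084
  V(0,0) = exp(-r*dt) * [p*1.550642 + (1-p)*7.751084] = 4.568096


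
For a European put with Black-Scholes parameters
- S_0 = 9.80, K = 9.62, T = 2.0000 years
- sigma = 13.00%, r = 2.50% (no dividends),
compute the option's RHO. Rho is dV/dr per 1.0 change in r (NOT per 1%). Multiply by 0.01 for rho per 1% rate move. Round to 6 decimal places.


d1 = 0.4647221133; d2 = 0.2808743502
phi(d1) = 0.3581075730; exp(-qT) = 1.0000000000; exp(-rT) = 0.9512294245
N(-d2) = 0.3894033873
Rho = -K*T*exp(-rT)*N(-d2) = -9.6200 * 2.0000 * 0.9512294245 * 0.3894033873 = -7.126726

Answer: Rho = -7.126726


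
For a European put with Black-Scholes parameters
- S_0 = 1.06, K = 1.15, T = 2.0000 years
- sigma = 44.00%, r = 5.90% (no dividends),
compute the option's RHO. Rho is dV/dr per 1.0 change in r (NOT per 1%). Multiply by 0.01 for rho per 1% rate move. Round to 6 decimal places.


d1 = 0.3697958997; d2 = -0.2524580677
phi(d1) = 0.3725764464; exp(-qT) = 1.0000000000; exp(-rT) = 0.8886960526
N(-d2) = 0.5996564892
Rho = -K*T*exp(-rT)*N(-d2) = -1.1500 * 2.0000 * 0.8886960526 * 0.5996564892 = -1.225698

Answer: Rho = -1.225698


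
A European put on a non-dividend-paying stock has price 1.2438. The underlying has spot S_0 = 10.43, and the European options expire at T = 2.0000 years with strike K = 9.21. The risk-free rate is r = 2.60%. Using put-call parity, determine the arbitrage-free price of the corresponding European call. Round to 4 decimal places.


Put-call parity: C - P = S_0 * exp(-qT) - K * exp(-rT).
S_0 * exp(-qT) = 10.4300 * 1.00000000 = 10.43000000
K * exp(-rT) = 9.2100 * 0.94932887 = 8.74331886
C = P + S*exp(-qT) - K*exp(-rT)
C = 1.2438 + 10.43000000 - 8.74331886 = 2.9305

Answer: Call price = 2.9305


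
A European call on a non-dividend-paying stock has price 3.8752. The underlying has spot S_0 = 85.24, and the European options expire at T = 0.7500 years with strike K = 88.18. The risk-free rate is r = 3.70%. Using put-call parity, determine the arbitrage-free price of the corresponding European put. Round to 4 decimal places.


Answer: Put price = 4.4018

Derivation:
Put-call parity: C - P = S_0 * exp(-qT) - K * exp(-rT).
S_0 * exp(-qT) = 85.2400 * 1.00000000 = 85.24000000
K * exp(-rT) = 88.1800 * 0.97263149 = 85.76664517
P = C - S*exp(-qT) + K*exp(-rT)
P = 3.8752 - 85.24000000 + 85.76664517 = 4.4018


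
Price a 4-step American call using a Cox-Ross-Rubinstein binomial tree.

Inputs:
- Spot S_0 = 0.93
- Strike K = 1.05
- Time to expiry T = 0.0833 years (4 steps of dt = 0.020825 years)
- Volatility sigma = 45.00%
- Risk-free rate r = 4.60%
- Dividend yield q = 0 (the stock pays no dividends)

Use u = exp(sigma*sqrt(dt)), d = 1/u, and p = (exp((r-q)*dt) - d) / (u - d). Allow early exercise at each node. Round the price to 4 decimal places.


Answer: Price = V(0,0) = 0.0112

Derivation:
dt = T/N = 0.020825
u = exp(sigma*sqrt(dt)) = 1.067094; d = 1/u = 0.937125
p = (exp((r-q)*dt) - d) / (u - d) = 0.491145
Discount per step: exp(-r*dt) = 0.999043
Stock lattice S(k, i) with i counting down-moves:
  k=0: S(0,0) = 0.9300
  k=1: S(1,0) = 0.9924; S(1,1) = 0.8715
  k=2: S(2,0) = 1.0590; S(2,1) = 0.9300; S(2,2) = 0.8167
  k=3: S(3,0) = 1.1300; S(3,1) = 0.9924; S(3,2) = 0.8715; S(3,3) = 0.7654
  k=4: S(4,0) = 1.2059; S(4,1) = 1.0590; S(4,2) = 0.9300; S(4,3) = 0.8167; S(4,4) = 0.7173
Terminal payoffs V(N, i) = max(S_T - K, 0):
  V(4,0) = 0.155850; V(4,1) = 0.008981; V(4,2) = 0.000000; V(4,3) = 0.000000; V(4,4) = 0.000000
Backward induction: V(k, i) = exp(-r*dt) * [p * V(k+1, i) + (1-p) * V(k+1, i+1)]; then take max(V_cont, immediate exercise) for American.
  V(3,0) = exp(-r*dt) * [p*0.155850 + (1-p)*0.008981] = 0.081037; exercise = 0.080032; V(3,0) = max -> 0.081037
  V(3,1) = exp(-r*dt) * [p*0.008981 + (1-p)*0.000000] = 0.004407; exercise = 0.000000; V(3,1) = max -> 0.004407
  V(3,2) = exp(-r*dt) * [p*0.000000 + (1-p)*0.000000] = 0.000000; exercise = 0.000000; V(3,2) = max -> 0.000000
  V(3,3) = exp(-r*dt) * [p*0.000000 + (1-p)*0.000000] = 0.000000; exercise = 0.000000; V(3,3) = max -> 0.000000
  V(2,0) = exp(-r*dt) * [p*0.081037 + (1-p)*0.004407] = 0.042003; exercise = 0.008981; V(2,0) = max -> 0.042003
  V(2,1) = exp(-r*dt) * [p*0.004407 + (1-p)*0.000000] = 0.002162; exercise = 0.000000; V(2,1) = max -> 0.002162
  V(2,2) = exp(-r*dt) * [p*0.000000 + (1-p)*0.000000] = 0.000000; exercise = 0.000000; V(2,2) = max -> 0.000000
  V(1,0) = exp(-r*dt) * [p*0.042003 + (1-p)*0.002162] = 0.021709; exercise = 0.000000; V(1,0) = max -> 0.021709
  V(1,1) = exp(-r*dt) * [p*0.002162 + (1-p)*0.000000] = 0.001061; exercise = 0.000000; V(1,1) = max -> 0.001061
  V(0,0) = exp(-r*dt) * [p*0.021709 + (1-p)*0.001061] = 0.011192; exercise = 0.000000; V(0,0) = max -> 0.011192


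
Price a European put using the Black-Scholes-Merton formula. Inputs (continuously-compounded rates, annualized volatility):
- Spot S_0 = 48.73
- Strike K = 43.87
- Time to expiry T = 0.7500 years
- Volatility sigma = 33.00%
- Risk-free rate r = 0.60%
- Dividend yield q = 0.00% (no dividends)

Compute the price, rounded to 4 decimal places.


Answer: Price = 3.0993

Derivation:
d1 = (ln(S/K) + (r - q + 0.5*sigma^2) * T) / (sigma * sqrt(T)) = 0.52626926
d2 = d1 - sigma * sqrt(T) = 0.24048088
exp(-rT) = 0.99551011; exp(-qT) = 1.00000000
P = K * exp(-rT) * N(-d2) - S_0 * exp(-qT) * N(-d1)
N(-d1) = 0.29935057; N(-d2) = 0.40497874
P = 43.8700 * 0.99551011 * 0.40497874 - 48.7300 * 1.00000000 * 0.29935057 = 3.0993


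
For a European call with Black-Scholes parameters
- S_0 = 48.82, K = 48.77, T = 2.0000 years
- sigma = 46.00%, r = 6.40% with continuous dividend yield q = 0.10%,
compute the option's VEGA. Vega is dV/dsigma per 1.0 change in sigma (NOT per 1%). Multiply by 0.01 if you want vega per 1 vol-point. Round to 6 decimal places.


d1 = 0.5205300397; d2 = -0.1300081989
phi(d1) = 0.3483964253; exp(-qT) = 0.9980019987; exp(-rT) = 0.8798533791
Vega = S * exp(-qT) * phi(d1) * sqrt(T) = 48.8200 * 0.9980019987 * 0.3483964253 * 1.4142135624 = 24.005893

Answer: Vega = 24.005893


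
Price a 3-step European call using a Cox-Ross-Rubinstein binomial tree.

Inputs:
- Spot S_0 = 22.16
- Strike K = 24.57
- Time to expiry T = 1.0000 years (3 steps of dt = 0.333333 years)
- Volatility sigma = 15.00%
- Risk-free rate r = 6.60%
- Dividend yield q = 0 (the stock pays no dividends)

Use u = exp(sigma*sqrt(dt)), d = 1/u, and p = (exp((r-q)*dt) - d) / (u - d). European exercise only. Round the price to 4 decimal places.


dt = T/N = 0.333333
u = exp(sigma*sqrt(dt)) = 1.090463; d = 1/u = 0.917042
p = (exp((r-q)*dt) - d) / (u - d) = 0.606627
Discount per step: exp(-r*dt) = 0.978240
Stock lattice S(k, i) with i counting down-moves:
  k=0: S(0,0) = 22.1600
  k=1: S(1,0) = 24.1647; S(1,1) = 20.3216
  k=2: S(2,0) = 26.3507; S(2,1) = 22.1600; S(2,2) = 18.6358
  k=3: S(3,0) = 28.7344; S(3,1) = 24.1647; S(3,2) = 20.3216; S(3,3) = 17.0898
Terminal payoffs V(N, i) = max(S_T - K, 0):
  V(3,0) = 4.164442; V(3,1) = 0.000000; V(3,2) = 0.000000; V(3,3) = 0.000000
Backward induction: V(k, i) = exp(-r*dt) * [p * V(k+1, i) + (1-p) * V(k+1, i+1)].
  V(2,0) = exp(-r*dt) * [p*4.164442 + (1-p)*0.000000] = 2.471292
  V(2,1) = exp(-r*dt) * [p*0.000000 + (1-p)*0.000000] = 0.000000
  V(2,2) = exp(-r*dt) * [p*0.000000 + (1-p)*0.000000] = 0.000000
  V(1,0) = exp(-r*dt) * [p*2.471292 + (1-p)*0.000000] = 1.466532
  V(1,1) = exp(-r*dt) * [p*0.000000 + (1-p)*0.000000] = 0.000000
  V(0,0) = exp(-r*dt) * [p*1.466532 + (1-p)*0.000000] = 0.870279

Answer: Price = V(0,0) = 0.8703


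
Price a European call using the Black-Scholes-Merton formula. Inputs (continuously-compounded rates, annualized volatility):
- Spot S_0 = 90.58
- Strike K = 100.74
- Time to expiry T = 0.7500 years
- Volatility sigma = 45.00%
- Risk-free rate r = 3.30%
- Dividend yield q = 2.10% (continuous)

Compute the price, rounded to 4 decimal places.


Answer: Price = 10.3659

Derivation:
d1 = (ln(S/K) + (r - q + 0.5*sigma^2) * T) / (sigma * sqrt(T)) = -0.05484058
d2 = d1 - sigma * sqrt(T) = -0.44455201
exp(-rT) = 0.97555377; exp(-qT) = 0.98437338
C = S_0 * exp(-qT) * N(d1) - K * exp(-rT) * N(d2)
N(d1) = 0.47813273; N(d2) = 0.32832177
C = 90.5800 * 0.98437338 * 0.47813273 - 100.7400 * 0.97555377 * 0.32832177 = 10.3659


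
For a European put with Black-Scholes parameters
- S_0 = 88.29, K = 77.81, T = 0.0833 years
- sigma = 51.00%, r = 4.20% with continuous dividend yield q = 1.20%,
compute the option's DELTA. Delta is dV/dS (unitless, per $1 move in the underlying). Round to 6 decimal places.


d1 = 0.9490076488; d2 = 0.8018127780
phi(d1) = 0.2542985542; exp(-qT) = 0.9990008994; exp(-rT) = 0.9965075130
N(-d1) = 0.1713083610
Delta = -exp(-qT) * N(-d1) = -0.9990008994 * 0.1713083610 = -0.171137

Answer: Delta = -0.171137


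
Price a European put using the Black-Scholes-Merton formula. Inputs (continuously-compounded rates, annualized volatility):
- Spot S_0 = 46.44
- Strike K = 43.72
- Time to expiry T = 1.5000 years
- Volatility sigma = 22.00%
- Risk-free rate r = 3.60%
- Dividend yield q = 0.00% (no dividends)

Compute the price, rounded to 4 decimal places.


d1 = (ln(S/K) + (r - q + 0.5*sigma^2) * T) / (sigma * sqrt(T)) = 0.55913498
d2 = d1 - sigma * sqrt(T) = 0.28969111
exp(-rT) = 0.94743211; exp(-qT) = 1.00000000
P = K * exp(-rT) * N(-d2) - S_0 * exp(-qT) * N(-d1)
N(-d1) = 0.28803480; N(-d2) = 0.38602628
P = 43.7200 * 0.94743211 * 0.38602628 - 46.4400 * 1.00000000 * 0.28803480 = 2.6135

Answer: Price = 2.6135


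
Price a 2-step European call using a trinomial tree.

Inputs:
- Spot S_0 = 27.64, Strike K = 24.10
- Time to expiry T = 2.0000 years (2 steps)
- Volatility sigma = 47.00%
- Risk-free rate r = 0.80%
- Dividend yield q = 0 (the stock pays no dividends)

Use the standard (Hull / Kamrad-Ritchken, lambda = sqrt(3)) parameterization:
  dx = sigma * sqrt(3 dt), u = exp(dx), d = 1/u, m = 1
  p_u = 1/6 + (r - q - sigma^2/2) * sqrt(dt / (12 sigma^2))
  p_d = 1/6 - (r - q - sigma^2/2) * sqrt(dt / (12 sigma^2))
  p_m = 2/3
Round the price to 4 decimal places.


Answer: Price = V(0,0) = 8.1621

Derivation:
dt = T/N = 1.000000; dx = sigma*sqrt(3*dt) = 0.814064
u = exp(dx) = 2.257062; d = 1/u = 0.443054
p_u = 0.103742, p_m = 0.666667, p_d = 0.229592
Discount per step: exp(-r*dt) = 0.992032
Stock lattice S(k, j) with j the centered position index:
  k=0: S(0,+0) = 27.6400
  k=1: S(1,-1) = 12.2460; S(1,+0) = 27.6400; S(1,+1) = 62.3852
  k=2: S(2,-2) = 5.4256; S(2,-1) = 12.2460; S(2,+0) = 27.6400; S(2,+1) = 62.3852; S(2,+2) = 140.8072
Terminal payoffs V(N, j) = max(S_T - K, 0):
  V(2,-2) = 0.000000; V(2,-1) = 0.000000; V(2,+0) = 3.540000; V(2,+1) = 38.285188; V(2,+2) = 116.707225
Backward induction: V(k, j) = exp(-r*dt) * [p_u * V(k+1, j+1) + p_m * V(k+1, j) + p_d * V(k+1, j-1)]
  V(1,-1) = exp(-r*dt) * [p_u*3.540000 + p_m*0.000000 + p_d*0.000000] = 0.364319
  V(1,+0) = exp(-r*dt) * [p_u*38.285188 + p_m*3.540000 + p_d*0.000000] = 6.281316
  V(1,+1) = exp(-r*dt) * [p_u*116.707225 + p_m*38.285188 + p_d*3.540000] = 38.137289
  V(0,+0) = exp(-r*dt) * [p_u*38.137289 + p_m*6.281316 + p_d*0.364319] = 8.162055


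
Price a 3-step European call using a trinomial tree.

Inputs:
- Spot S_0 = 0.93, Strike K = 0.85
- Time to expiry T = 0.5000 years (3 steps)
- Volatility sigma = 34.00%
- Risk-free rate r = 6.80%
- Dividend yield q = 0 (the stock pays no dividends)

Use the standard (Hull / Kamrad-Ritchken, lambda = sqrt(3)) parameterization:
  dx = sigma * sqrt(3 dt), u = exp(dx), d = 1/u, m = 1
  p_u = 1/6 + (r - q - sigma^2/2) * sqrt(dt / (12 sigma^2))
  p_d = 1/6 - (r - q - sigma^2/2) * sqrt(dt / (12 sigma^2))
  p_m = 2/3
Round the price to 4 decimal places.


dt = T/N = 0.166667; dx = sigma*sqrt(3*dt) = 0.240416
u = exp(dx) = 1.271778; d = 1/u = 0.786300
p_u = 0.170202, p_m = 0.666667, p_d = 0.163131
Discount per step: exp(-r*dt) = 0.988731
Stock lattice S(k, j) with j the centered position index:
  k=0: S(0,+0) = 0.9300
  k=1: S(1,-1) = 0.7313; S(1,+0) = 0.9300; S(1,+1) = 1.1828
  k=2: S(2,-2) = 0.5750; S(2,-1) = 0.7313; S(2,+0) = 0.9300; S(2,+1) = 1.1828; S(2,+2) = 1.5042
  k=3: S(3,-3) = 0.4521; S(3,-2) = 0.5750; S(3,-1) = 0.7313; S(3,+0) = 0.9300; S(3,+1) = 1.1828; S(3,+2) = 1.5042; S(3,+3) = 1.9130
Terminal payoffs V(N, j) = max(S_T - K, 0):
  V(3,-3) = 0.000000; V(3,-2) = 0.000000; V(3,-1) = 0.000000; V(3,+0) = 0.080000; V(3,+1) = 0.332754; V(3,+2) = 0.654201; V(3,+3) = 1.063011
Backward induction: V(k, j) = exp(-r*dt) * [p_u * V(k+1, j+1) + p_m * V(k+1, j) + p_d * V(k+1, j-1)]
  V(2,-2) = exp(-r*dt) * [p_u*0.000000 + p_m*0.000000 + p_d*0.000000] = 0.000000
  V(2,-1) = exp(-r*dt) * [p_u*0.080000 + p_m*0.000000 + p_d*0.000000] = 0.013463
  V(2,+0) = exp(-r*dt) * [p_u*0.332754 + p_m*0.080000 + p_d*0.000000] = 0.108730
  V(2,+1) = exp(-r*dt) * [p_u*0.654201 + p_m*0.332754 + p_d*0.080000] = 0.342331
  V(2,+2) = exp(-r*dt) * [p_u*1.063011 + p_m*0.654201 + p_d*0.332754] = 0.663778
  V(1,-1) = exp(-r*dt) * [p_u*0.108730 + p_m*0.013463 + p_d*0.000000] = 0.027171
  V(1,+0) = exp(-r*dt) * [p_u*0.342331 + p_m*0.108730 + p_d*0.013463] = 0.131450
  V(1,+1) = exp(-r*dt) * [p_u*0.663778 + p_m*0.342331 + p_d*0.108730] = 0.354889
  V(0,+0) = exp(-r*dt) * [p_u*0.354889 + p_m*0.131450 + p_d*0.027171] = 0.150750

Answer: Price = V(0,0) = 0.1508


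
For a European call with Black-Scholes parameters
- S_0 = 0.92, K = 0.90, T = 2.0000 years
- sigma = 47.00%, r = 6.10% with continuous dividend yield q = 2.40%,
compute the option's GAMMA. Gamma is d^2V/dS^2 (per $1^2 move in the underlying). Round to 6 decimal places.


d1 = 0.4767387739; d2 = -0.1879416004
phi(d1) = 0.3560876173; exp(-qT) = 0.9531337871; exp(-rT) = 0.8851483685
Gamma = exp(-qT) * phi(d1) / (S * sigma * sqrt(T)) = 0.9531337871 * 0.3560876173 / (0.9200 * 0.4700 * 1.4142135624) = 0.555022

Answer: Gamma = 0.555022


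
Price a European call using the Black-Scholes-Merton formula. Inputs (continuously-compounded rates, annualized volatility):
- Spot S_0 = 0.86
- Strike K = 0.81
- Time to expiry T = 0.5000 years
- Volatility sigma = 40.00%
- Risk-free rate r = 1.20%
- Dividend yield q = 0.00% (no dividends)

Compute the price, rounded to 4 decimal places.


Answer: Price = 0.1236

Derivation:
d1 = (ln(S/K) + (r - q + 0.5*sigma^2) * T) / (sigma * sqrt(T)) = 0.37440647
d2 = d1 - sigma * sqrt(T) = 0.09156376
exp(-rT) = 0.99401796; exp(-qT) = 1.00000000
C = S_0 * exp(-qT) * N(d1) - K * exp(-rT) * N(d2)
N(d1) = 0.64594904; N(d2) = 0.53647768
C = 0.8600 * 1.00000000 * 0.64594904 - 0.8100 * 0.99401796 * 0.53647768 = 0.1236


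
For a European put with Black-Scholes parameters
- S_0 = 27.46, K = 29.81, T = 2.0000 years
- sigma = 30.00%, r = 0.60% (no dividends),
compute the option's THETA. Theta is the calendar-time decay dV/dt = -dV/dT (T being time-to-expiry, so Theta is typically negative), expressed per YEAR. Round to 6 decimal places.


d1 = 0.0468729127; d2 = -0.3773911560
phi(d1) = 0.3985042690; exp(-qT) = 1.0000000000; exp(-rT) = 0.9880717129
Theta = -S*exp(-qT)*phi(d1)*sigma/(2*sqrt(T)) + r*K*exp(-rT)*N(-d2) - q*S*exp(-qT)*N(-d1)
N(-d1) = 0.4813072585; N(-d2) = 0.6470585308; sqrt(T) = 1.4142135624
Term 1 = -27.4600 * 1.0000000000 * 0.3985042690 * 0.3000 / (2 * 1.4142135624) = -1.1606727072
Term 2 = 0.0060 * 29.8100 * 0.9880717129 * 0.6470585308 = 0.1143523937
Term 3 = 0 (no dividend yield, q = 0)
Theta = -1.1606727072 + (0.1143523937) + (0.0000000000) = -1.046320

Answer: Theta = -1.046320


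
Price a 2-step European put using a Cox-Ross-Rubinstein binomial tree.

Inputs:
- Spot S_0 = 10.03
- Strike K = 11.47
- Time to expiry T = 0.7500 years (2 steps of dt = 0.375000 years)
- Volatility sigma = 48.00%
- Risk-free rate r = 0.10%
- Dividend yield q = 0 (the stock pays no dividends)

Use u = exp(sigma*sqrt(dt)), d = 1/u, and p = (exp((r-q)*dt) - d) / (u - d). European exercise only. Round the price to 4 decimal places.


dt = T/N = 0.375000
u = exp(sigma*sqrt(dt)) = 1.341702; d = 1/u = 0.745322
p = (exp((r-q)*dt) - d) / (u - d) = 0.427669
Discount per step: exp(-r*dt) = 0.999625
Stock lattice S(k, i) with i counting down-moves:
  k=0: S(0,0) = 10.0300
  k=1: S(1,0) = 13.4573; S(1,1) = 7.4756
  k=2: S(2,0) = 18.0556; S(2,1) = 10.0300; S(2,2) = 5.5717
Terminal payoffs V(N, i) = max(K - S_T, 0):
  V(2,0) = 0.000000; V(2,1) = 1.440000; V(2,2) = 5.898284
Backward induction: V(k, i) = exp(-r*dt) * [p * V(k+1, i) + (1-p) * V(k+1, i+1)].
  V(1,0) = exp(-r*dt) * [p*0.000000 + (1-p)*1.440000] = 0.823848
  V(1,1) = exp(-r*dt) * [p*1.440000 + (1-p)*5.898284] = 3.990119
  V(0,0) = exp(-r*dt) * [p*0.823848 + (1-p)*3.990119] = 2.635015

Answer: Price = V(0,0) = 2.6350


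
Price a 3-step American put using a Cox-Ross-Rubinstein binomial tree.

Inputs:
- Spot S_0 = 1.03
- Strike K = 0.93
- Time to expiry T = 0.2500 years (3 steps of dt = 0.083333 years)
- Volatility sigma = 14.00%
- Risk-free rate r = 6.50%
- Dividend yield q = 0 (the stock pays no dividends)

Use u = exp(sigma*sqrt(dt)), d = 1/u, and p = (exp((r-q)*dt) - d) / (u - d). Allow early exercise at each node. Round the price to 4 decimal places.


dt = T/N = 0.083333
u = exp(sigma*sqrt(dt)) = 1.041242; d = 1/u = 0.960391
p = (exp((r-q)*dt) - d) / (u - d) = 0.557075
Discount per step: exp(-r*dt) = 0.994598
Stock lattice S(k, i) with i counting down-moves:
  k=0: S(0,0) = 1.0300
  k=1: S(1,0) = 1.0725; S(1,1) = 0.9892
  k=2: S(2,0) = 1.1167; S(2,1) = 1.0300; S(2,2) = 0.9500
  k=3: S(3,0) = 1.1628; S(3,1) = 1.0725; S(3,2) = 0.9892; S(3,3) = 0.9124
Terminal payoffs V(N, i) = max(K - S_T, 0):
  V(3,0) = 0.000000; V(3,1) = 0.000000; V(3,2) = 0.000000; V(3,3) = 0.017607
Backward induction: V(k, i) = exp(-r*dt) * [p * V(k+1, i) + (1-p) * V(k+1, i+1)]; then take max(V_cont, immediate exercise) for American.
  V(2,0) = exp(-r*dt) * [p*0.000000 + (1-p)*0.000000] = 0.000000; exercise = 0.000000; V(2,0) = max -> 0.000000
  V(2,1) = exp(-r*dt) * [p*0.000000 + (1-p)*0.000000] = 0.000000; exercise = 0.000000; V(2,1) = max -> 0.000000
  V(2,2) = exp(-r*dt) * [p*0.000000 + (1-p)*0.017607] = 0.007757; exercise = 0.000000; V(2,2) = max -> 0.007757
  V(1,0) = exp(-r*dt) * [p*0.000000 + (1-p)*0.000000] = 0.000000; exercise = 0.000000; V(1,0) = max -> 0.000000
  V(1,1) = exp(-r*dt) * [p*0.000000 + (1-p)*0.007757] = 0.003417; exercise = 0.000000; V(1,1) = max -> 0.003417
  V(0,0) = exp(-r*dt) * [p*0.000000 + (1-p)*0.003417] = 0.001505; exercise = 0.000000; V(0,0) = max -> 0.001505

Answer: Price = V(0,0) = 0.0015


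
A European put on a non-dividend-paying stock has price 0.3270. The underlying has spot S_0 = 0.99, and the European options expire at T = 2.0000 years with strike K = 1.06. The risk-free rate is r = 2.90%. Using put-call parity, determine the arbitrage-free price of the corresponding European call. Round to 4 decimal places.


Answer: Call price = 0.3167

Derivation:
Put-call parity: C - P = S_0 * exp(-qT) - K * exp(-rT).
S_0 * exp(-qT) = 0.9900 * 1.00000000 = 0.99000000
K * exp(-rT) = 1.0600 * 0.94364995 = 1.00026894
C = P + S*exp(-qT) - K*exp(-rT)
C = 0.3270 + 0.99000000 - 1.00026894 = 0.3167


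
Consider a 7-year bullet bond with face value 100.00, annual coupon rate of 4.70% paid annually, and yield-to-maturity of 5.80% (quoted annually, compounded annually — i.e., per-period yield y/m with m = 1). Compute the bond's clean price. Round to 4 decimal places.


Answer: Price = 93.8155

Derivation:
Coupon per period c = face * coupon_rate / m = 4.700000
Periods per year m = 1; per-period yield y/m = 0.058000
Number of cashflows N = 7
Cashflows (t years, CF_t, discount factor 1/(1+y/m)^(m*t), PV):
  t = 1.0000: CF_t = 4.700000, DF = 0.945180, PV = 4.442344
  t = 2.0000: CF_t = 4.700000, DF = 0.893364, PV = 4.198813
  t = 3.0000: CF_t = 4.700000, DF = 0.844390, PV = 3.968632
  t = 4.0000: CF_t = 4.700000, DF = 0.798100, PV = 3.751070
  t = 5.0000: CF_t = 4.700000, DF = 0.754348, PV = 3.545435
  t = 6.0000: CF_t = 4.700000, DF = 0.712994, PV = 3.351073
  t = 7.0000: CF_t = 104.700000, DF = 0.673908, PV = 70.558121
Price P = sum_t PV_t = 93.815488


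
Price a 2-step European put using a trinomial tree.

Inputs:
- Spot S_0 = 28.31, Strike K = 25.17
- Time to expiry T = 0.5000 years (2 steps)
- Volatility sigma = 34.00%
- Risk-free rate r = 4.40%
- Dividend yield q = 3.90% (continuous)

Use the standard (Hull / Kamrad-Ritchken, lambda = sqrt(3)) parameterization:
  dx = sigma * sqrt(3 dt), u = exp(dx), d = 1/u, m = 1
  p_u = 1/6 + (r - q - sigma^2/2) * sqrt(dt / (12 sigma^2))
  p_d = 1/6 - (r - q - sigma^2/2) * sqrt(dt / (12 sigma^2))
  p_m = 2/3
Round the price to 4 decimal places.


dt = T/N = 0.250000; dx = sigma*sqrt(3*dt) = 0.294449
u = exp(dx) = 1.342386; d = 1/u = 0.744942
p_u = 0.144252, p_m = 0.666667, p_d = 0.189081
Discount per step: exp(-r*dt) = 0.989060
Stock lattice S(k, j) with j the centered position index:
  k=0: S(0,+0) = 28.3100
  k=1: S(1,-1) = 21.0893; S(1,+0) = 28.3100; S(1,+1) = 38.0029
  k=2: S(2,-2) = 15.7103; S(2,-1) = 21.0893; S(2,+0) = 28.3100; S(2,+1) = 38.0029; S(2,+2) = 51.0146
Terminal payoffs V(N, j) = max(K - S_T, 0):
  V(2,-2) = 9.459680; V(2,-1) = 4.080686; V(2,+0) = 0.000000; V(2,+1) = 0.000000; V(2,+2) = 0.000000
Backward induction: V(k, j) = exp(-r*dt) * [p_u * V(k+1, j+1) + p_m * V(k+1, j) + p_d * V(k+1, j-1)]
  V(1,-1) = exp(-r*dt) * [p_u*0.000000 + p_m*4.080686 + p_d*9.459680] = 4.459779
  V(1,+0) = exp(-r*dt) * [p_u*0.000000 + p_m*0.000000 + p_d*4.080686] = 0.763141
  V(1,+1) = exp(-r*dt) * [p_u*0.000000 + p_m*0.000000 + p_d*0.000000] = 0.000000
  V(0,+0) = exp(-r*dt) * [p_u*0.000000 + p_m*0.763141 + p_d*4.459779] = 1.337231

Answer: Price = V(0,0) = 1.3372
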